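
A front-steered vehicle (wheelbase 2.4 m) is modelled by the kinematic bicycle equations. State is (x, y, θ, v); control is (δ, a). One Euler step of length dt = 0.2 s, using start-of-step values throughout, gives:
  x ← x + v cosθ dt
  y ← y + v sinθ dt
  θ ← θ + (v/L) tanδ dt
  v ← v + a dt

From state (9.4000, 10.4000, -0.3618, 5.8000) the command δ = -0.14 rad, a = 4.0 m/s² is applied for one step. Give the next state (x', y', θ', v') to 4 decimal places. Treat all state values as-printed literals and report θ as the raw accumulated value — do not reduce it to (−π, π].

(10.4849, 9.9894, -0.4299, 6.6000)

x' = 9.4000 + 5.8000·cos(-0.3618)·0.2 = 10.4849
y' = 10.4000 + 5.8000·sin(-0.3618)·0.2 = 9.9894
θ' = -0.3618 + (5.8000/2.4)·tan(-0.14)·0.2 = -0.4299
v' = 5.8000 + 4.0000·0.2 = 6.6000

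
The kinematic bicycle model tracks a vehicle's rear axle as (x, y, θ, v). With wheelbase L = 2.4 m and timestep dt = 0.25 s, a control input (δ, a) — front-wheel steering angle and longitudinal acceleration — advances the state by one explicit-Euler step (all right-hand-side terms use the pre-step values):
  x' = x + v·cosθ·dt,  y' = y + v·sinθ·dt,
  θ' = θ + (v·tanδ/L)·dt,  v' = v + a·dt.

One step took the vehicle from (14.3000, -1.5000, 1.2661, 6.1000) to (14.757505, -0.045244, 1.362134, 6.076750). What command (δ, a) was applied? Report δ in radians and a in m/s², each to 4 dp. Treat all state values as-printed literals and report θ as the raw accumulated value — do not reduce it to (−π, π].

a = (v'−v)/dt = (-0.023250)/0.25 = -0.0930
Δθ = θ'−θ = 0.096034;  (v·dt/L) = 6.1000·0.25/2.4 = 0.635417
tan δ = Δθ·L/(v·dt) = 0.151135  →  δ = 0.1500

δ = 0.1500, a = -0.0930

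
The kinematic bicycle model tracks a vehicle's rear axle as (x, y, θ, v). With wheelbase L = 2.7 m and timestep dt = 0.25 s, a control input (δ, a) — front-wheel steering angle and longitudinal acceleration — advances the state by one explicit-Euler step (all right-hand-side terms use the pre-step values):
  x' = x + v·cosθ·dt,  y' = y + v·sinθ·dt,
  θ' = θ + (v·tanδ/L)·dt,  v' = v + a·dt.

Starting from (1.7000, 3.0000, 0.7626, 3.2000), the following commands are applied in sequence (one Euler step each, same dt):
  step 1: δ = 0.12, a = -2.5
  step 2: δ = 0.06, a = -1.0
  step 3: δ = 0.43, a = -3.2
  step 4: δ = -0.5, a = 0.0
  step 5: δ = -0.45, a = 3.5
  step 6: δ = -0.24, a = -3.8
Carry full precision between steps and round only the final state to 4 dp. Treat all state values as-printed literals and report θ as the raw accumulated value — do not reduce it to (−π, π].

(4.0494, 5.4355, 0.7117, 1.4500)

after step 1 (δ=0.12, a=-2.5): (2.278434, 3.552643, 0.798327, 2.575000)
after step 2 (δ=0.06, a=-1.0): (2.727711, 4.013690, 0.812650, 2.325000)
after step 3 (δ=0.43, a=-3.2): (3.127365, 4.435743, 0.911381, 1.525000)
after step 4 (δ=-0.5, a=0.0): (3.360939, 4.737064, 0.834241, 1.525000)
after step 5 (δ=-0.45, a=3.5): (3.617040, 5.019489, 0.766032, 2.400000)
after step 6 (δ=-0.24, a=-3.8): (4.049441, 5.435457, 0.711650, 1.450000)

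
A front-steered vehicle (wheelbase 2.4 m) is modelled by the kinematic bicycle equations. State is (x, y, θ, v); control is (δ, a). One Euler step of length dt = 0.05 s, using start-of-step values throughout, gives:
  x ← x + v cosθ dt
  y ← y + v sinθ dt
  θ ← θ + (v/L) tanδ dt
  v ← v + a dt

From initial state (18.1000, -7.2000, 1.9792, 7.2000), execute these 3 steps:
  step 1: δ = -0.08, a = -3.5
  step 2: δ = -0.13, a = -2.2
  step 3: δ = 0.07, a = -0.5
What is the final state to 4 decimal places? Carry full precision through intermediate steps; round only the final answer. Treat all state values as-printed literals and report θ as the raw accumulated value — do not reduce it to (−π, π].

after step 1 (δ=-0.08, a=-3.5): (17.957028, -6.869608, 1.967174, 7.025000)
after step 2 (δ=-0.13, a=-2.2): (17.821417, -6.545592, 1.948040, 6.915000)
after step 3 (δ=0.07, a=-0.5): (17.694057, -6.224154, 1.958141, 6.890000)

(17.6941, -6.2242, 1.9581, 6.8900)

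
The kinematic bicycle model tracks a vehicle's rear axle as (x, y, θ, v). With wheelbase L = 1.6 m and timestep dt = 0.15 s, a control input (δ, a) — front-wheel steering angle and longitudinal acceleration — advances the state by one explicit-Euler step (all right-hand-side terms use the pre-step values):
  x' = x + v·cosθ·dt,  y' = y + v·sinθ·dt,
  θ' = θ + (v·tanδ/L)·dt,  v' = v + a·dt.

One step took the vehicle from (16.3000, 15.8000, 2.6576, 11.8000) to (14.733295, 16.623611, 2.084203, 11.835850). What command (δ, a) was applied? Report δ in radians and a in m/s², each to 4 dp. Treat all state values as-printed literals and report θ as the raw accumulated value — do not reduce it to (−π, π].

δ = -0.4782, a = 0.2390

a = (v'−v)/dt = (0.035850)/0.15 = 0.2390
Δθ = θ'−θ = -0.573397;  (v·dt/L) = 11.8000·0.15/1.6 = 1.106250
tan δ = Δθ·L/(v·dt) = -0.518325  →  δ = -0.4782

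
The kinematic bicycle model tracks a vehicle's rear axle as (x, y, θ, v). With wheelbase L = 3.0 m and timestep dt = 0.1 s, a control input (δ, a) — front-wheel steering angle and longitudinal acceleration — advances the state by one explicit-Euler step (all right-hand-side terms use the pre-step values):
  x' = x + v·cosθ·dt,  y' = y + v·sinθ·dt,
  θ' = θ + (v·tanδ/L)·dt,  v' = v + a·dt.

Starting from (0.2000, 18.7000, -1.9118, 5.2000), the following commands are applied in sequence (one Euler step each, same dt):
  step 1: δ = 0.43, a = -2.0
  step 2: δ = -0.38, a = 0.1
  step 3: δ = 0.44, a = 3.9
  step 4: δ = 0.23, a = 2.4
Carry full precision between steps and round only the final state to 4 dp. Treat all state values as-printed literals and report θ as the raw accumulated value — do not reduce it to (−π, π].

after step 1 (δ=0.43, a=-2.0): (0.026095, 18.209942, -1.832306, 5.000000)
after step 2 (δ=-0.38, a=0.1): (-0.103175, 17.726941, -1.898874, 5.010000)
after step 3 (δ=0.44, a=3.9): (-0.264609, 17.252663, -1.820254, 5.400000)
after step 4 (δ=0.23, a=2.4): (-0.397923, 16.729378, -1.778108, 5.640000)

(-0.3979, 16.7294, -1.7781, 5.6400)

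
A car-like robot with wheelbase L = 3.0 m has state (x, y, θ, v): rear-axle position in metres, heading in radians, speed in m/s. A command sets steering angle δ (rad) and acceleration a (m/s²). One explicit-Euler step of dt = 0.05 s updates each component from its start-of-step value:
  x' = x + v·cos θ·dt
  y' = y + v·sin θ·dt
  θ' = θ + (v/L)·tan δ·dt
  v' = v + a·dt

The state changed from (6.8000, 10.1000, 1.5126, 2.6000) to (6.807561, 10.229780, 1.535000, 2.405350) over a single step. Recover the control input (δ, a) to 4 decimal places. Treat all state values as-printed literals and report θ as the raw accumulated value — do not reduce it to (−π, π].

δ = 0.4771, a = -3.8930

a = (v'−v)/dt = (-0.194650)/0.05 = -3.8930
Δθ = θ'−θ = 0.022400;  (v·dt/L) = 2.6000·0.05/3.0 = 0.043333
tan δ = Δθ·L/(v·dt) = 0.516923  →  δ = 0.4771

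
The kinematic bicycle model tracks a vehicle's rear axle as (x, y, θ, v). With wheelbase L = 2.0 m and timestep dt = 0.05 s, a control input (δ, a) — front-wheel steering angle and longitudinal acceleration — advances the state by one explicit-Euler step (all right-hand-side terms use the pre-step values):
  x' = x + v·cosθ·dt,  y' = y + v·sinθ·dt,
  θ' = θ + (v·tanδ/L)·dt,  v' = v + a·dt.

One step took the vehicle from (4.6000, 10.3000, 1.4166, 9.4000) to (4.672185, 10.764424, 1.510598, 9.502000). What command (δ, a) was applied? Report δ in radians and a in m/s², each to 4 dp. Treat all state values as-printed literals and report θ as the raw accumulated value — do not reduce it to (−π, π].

δ = 0.3805, a = 2.0400

a = (v'−v)/dt = (0.102000)/0.05 = 2.0400
Δθ = θ'−θ = 0.093998;  (v·dt/L) = 9.4000·0.05/2.0 = 0.235000
tan δ = Δθ·L/(v·dt) = 0.399991  →  δ = 0.3805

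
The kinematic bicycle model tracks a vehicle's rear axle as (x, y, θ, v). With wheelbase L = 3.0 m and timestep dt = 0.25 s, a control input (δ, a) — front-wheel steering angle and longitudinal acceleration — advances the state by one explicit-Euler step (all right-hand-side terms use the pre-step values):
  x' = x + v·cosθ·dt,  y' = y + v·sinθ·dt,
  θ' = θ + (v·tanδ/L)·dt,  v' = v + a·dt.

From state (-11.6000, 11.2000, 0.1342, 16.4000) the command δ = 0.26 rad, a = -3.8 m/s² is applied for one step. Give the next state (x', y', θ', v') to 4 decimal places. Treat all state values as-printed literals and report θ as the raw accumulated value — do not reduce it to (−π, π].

(-7.5369, 11.7486, 0.4978, 15.4500)

x' = -11.6000 + 16.4000·cos(0.1342)·0.25 = -7.5369
y' = 11.2000 + 16.4000·sin(0.1342)·0.25 = 11.7486
θ' = 0.1342 + (16.4000/3.0)·tan(0.26)·0.25 = 0.4978
v' = 16.4000 − 3.8000·0.25 = 15.4500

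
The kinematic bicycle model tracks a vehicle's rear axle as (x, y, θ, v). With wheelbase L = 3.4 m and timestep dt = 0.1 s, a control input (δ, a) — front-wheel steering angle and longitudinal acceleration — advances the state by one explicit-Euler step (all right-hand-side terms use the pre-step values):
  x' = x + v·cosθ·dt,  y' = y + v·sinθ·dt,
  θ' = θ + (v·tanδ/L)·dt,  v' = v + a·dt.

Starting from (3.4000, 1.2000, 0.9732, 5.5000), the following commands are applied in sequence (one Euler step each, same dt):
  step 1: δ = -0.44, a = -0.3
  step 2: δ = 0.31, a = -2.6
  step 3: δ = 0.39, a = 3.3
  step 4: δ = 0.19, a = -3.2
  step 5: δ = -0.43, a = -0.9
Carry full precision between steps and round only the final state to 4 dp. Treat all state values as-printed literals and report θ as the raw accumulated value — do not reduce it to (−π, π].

(4.9113, 3.4261, 0.9725, 5.1300)

after step 1 (δ=-0.44, a=-0.3): (3.709461, 1.654680, 0.897044, 5.470000)
after step 2 (δ=0.31, a=-2.6): (4.050747, 2.082153, 0.948579, 5.210000)
after step 3 (δ=0.39, a=3.3): (4.354406, 2.505511, 1.011567, 5.540000)
after step 4 (δ=0.19, a=-3.2): (4.648321, 2.975117, 1.042904, 5.220000)
after step 5 (δ=-0.43, a=-0.9): (4.911259, 3.426058, 0.972492, 5.130000)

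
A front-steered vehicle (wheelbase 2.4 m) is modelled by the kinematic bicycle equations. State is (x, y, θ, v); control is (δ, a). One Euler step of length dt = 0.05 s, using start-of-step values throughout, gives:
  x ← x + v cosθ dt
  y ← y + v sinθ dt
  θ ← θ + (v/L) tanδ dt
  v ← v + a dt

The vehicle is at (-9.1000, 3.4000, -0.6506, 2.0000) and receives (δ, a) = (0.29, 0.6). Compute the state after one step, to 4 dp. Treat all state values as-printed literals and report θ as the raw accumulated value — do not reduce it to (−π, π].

(-9.0204, 3.3394, -0.6382, 2.0300)

x' = -9.1000 + 2.0000·cos(-0.6506)·0.05 = -9.0204
y' = 3.4000 + 2.0000·sin(-0.6506)·0.05 = 3.3394
θ' = -0.6506 + (2.0000/2.4)·tan(0.29)·0.05 = -0.6382
v' = 2.0000 + 0.6000·0.05 = 2.0300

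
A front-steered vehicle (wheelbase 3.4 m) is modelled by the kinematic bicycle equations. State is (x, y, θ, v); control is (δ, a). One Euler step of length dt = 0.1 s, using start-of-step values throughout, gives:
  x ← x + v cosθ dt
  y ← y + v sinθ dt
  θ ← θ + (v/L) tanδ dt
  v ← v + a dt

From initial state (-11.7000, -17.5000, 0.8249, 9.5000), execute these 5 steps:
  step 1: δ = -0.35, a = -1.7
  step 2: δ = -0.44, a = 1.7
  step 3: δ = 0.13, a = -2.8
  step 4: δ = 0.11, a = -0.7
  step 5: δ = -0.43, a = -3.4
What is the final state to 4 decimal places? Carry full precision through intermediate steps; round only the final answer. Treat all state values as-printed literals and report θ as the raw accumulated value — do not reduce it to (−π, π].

after step 1 (δ=-0.35, a=-1.7): (-11.055301, -16.802244, 0.722907, 9.330000)
after step 2 (δ=-0.44, a=1.7): (-10.355658, -16.185002, 0.593719, 9.500000)
after step 3 (δ=0.13, a=-2.8): (-9.568235, -15.653527, 0.630249, 9.220000)
after step 4 (δ=0.11, a=-0.7): (-8.823369, -15.110150, 0.660199, 9.150000)
after step 5 (δ=-0.43, a=-3.4): (-8.100637, -14.549004, 0.536776, 8.810000)

(-8.1006, -14.5490, 0.5368, 8.8100)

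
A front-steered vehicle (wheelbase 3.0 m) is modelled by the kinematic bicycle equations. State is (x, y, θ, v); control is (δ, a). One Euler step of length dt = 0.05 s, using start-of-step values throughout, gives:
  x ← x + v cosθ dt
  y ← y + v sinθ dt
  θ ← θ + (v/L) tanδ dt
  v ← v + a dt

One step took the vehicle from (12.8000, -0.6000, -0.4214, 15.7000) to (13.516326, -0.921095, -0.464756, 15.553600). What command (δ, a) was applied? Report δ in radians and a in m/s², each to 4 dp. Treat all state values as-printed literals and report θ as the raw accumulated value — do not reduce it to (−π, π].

a = (v'−v)/dt = (-0.146400)/0.05 = -2.9280
Δθ = θ'−θ = -0.043356;  (v·dt/L) = 15.7000·0.05/3.0 = 0.261667
tan δ = Δθ·L/(v·dt) = -0.165692  →  δ = -0.1642

δ = -0.1642, a = -2.9280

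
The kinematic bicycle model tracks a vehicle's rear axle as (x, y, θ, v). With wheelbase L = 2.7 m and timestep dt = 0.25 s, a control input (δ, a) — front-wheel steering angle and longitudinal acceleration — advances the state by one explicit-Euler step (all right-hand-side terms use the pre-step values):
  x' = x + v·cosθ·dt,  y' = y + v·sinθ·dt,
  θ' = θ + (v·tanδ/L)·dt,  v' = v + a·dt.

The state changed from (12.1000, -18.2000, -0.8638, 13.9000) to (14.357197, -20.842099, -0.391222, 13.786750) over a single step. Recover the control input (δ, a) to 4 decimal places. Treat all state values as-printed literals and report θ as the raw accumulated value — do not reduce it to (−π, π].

δ = 0.3519, a = -0.4530

a = (v'−v)/dt = (-0.113250)/0.25 = -0.4530
Δθ = θ'−θ = 0.472578;  (v·dt/L) = 13.9000·0.25/2.7 = 1.287037
tan δ = Δθ·L/(v·dt) = 0.367183  →  δ = 0.3519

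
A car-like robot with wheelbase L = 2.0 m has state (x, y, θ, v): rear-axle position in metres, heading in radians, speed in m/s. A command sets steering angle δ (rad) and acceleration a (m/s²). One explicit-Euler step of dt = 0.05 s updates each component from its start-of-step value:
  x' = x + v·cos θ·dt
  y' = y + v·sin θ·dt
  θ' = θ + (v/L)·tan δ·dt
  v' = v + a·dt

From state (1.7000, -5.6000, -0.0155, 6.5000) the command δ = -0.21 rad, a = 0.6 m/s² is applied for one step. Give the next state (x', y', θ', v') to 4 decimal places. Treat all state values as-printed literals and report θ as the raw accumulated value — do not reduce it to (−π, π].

x' = 1.7000 + 6.5000·cos(-0.0155)·0.05 = 2.0250
y' = -5.6000 + 6.5000·sin(-0.0155)·0.05 = -5.6050
θ' = -0.0155 + (6.5000/2.0)·tan(-0.21)·0.05 = -0.0501
v' = 6.5000 + 0.6000·0.05 = 6.5300

(2.0250, -5.6050, -0.0501, 6.5300)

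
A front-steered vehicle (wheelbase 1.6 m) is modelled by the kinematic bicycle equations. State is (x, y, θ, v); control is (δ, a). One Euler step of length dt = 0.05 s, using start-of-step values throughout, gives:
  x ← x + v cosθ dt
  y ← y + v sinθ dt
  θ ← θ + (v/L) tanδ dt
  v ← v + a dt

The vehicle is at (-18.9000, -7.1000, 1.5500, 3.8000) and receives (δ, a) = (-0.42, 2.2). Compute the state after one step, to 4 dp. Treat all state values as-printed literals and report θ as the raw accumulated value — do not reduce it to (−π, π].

x' = -18.9000 + 3.8000·cos(1.5500)·0.05 = -18.8960
y' = -7.1000 + 3.8000·sin(1.5500)·0.05 = -6.9100
θ' = 1.5500 + (3.8000/1.6)·tan(-0.42)·0.05 = 1.4970
v' = 3.8000 + 2.2000·0.05 = 3.9100

(-18.8960, -6.9100, 1.4970, 3.9100)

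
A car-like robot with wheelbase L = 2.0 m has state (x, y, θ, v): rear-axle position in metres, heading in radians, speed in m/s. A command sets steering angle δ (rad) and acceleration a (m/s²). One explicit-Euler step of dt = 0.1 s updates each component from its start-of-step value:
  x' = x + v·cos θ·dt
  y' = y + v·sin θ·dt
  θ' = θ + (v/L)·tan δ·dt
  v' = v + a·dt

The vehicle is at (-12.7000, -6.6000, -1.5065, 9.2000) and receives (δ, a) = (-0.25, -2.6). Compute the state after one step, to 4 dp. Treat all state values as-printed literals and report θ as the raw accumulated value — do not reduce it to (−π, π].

(-12.6409, -7.5181, -1.6240, 8.9400)

x' = -12.7000 + 9.2000·cos(-1.5065)·0.1 = -12.6409
y' = -6.6000 + 9.2000·sin(-1.5065)·0.1 = -7.5181
θ' = -1.5065 + (9.2000/2.0)·tan(-0.25)·0.1 = -1.6240
v' = 9.2000 − 2.6000·0.1 = 8.9400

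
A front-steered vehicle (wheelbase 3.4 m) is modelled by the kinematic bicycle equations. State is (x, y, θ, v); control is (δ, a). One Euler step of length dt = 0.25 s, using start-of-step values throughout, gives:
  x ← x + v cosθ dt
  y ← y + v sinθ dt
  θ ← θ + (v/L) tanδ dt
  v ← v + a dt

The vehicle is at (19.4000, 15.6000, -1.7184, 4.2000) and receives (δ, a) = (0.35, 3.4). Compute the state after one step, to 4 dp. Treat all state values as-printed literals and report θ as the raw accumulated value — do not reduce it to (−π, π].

x' = 19.4000 + 4.2000·cos(-1.7184)·0.25 = 19.2456
y' = 15.6000 + 4.2000·sin(-1.7184)·0.25 = 14.5614
θ' = -1.7184 + (4.2000/3.4)·tan(0.35)·0.25 = -1.6057
v' = 4.2000 + 3.4000·0.25 = 5.0500

(19.2456, 14.5614, -1.6057, 5.0500)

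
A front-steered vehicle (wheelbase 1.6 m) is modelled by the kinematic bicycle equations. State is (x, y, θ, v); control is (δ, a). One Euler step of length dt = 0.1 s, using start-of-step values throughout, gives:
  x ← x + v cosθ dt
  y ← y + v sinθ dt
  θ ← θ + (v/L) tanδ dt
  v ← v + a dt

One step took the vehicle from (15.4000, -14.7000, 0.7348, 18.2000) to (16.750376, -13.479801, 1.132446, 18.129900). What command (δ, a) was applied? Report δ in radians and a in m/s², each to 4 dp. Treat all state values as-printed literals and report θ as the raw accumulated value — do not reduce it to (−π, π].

δ = 0.3363, a = -0.7010

a = (v'−v)/dt = (-0.070100)/0.1 = -0.7010
Δθ = θ'−θ = 0.397646;  (v·dt/L) = 18.2000·0.1/1.6 = 1.137500
tan δ = Δθ·L/(v·dt) = 0.349579  →  δ = 0.3363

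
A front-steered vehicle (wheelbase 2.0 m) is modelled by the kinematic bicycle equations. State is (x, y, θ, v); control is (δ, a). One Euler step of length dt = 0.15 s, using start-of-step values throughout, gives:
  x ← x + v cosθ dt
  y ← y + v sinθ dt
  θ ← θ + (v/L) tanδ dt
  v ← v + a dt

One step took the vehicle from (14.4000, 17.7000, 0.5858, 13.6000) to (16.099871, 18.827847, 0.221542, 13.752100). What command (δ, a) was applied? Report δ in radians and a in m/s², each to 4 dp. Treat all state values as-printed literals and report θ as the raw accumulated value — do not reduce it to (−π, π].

δ = -0.3430, a = 1.0140

a = (v'−v)/dt = (0.152100)/0.15 = 1.0140
Δθ = θ'−θ = -0.364258;  (v·dt/L) = 13.6000·0.15/2.0 = 1.020000
tan δ = Δθ·L/(v·dt) = -0.357116  →  δ = -0.3430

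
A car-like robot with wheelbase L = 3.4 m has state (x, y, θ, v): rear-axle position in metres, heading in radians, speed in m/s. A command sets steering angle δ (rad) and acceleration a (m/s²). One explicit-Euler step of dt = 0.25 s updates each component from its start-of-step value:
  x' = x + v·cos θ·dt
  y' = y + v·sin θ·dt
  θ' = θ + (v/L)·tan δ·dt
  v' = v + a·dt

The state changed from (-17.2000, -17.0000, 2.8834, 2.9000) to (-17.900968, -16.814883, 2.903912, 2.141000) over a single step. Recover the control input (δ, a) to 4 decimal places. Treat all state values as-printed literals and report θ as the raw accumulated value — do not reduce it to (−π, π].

a = (v'−v)/dt = (-0.759000)/0.25 = -3.0360
Δθ = θ'−θ = 0.020512;  (v·dt/L) = 2.9000·0.25/3.4 = 0.213235
tan δ = Δθ·L/(v·dt) = 0.096194  →  δ = 0.0959

δ = 0.0959, a = -3.0360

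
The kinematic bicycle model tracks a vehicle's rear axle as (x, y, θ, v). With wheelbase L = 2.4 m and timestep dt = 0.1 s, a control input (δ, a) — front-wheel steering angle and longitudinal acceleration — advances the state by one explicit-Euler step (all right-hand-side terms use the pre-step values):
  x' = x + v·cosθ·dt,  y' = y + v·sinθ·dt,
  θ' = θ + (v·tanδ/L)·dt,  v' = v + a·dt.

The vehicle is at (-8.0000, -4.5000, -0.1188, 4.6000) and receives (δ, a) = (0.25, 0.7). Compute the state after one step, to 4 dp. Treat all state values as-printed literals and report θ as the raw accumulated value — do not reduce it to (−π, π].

x' = -8.0000 + 4.6000·cos(-0.1188)·0.1 = -7.5432
y' = -4.5000 + 4.6000·sin(-0.1188)·0.1 = -4.5545
θ' = -0.1188 + (4.6000/2.4)·tan(0.25)·0.1 = -0.0699
v' = 4.6000 + 0.7000·0.1 = 4.6700

(-7.5432, -4.5545, -0.0699, 4.6700)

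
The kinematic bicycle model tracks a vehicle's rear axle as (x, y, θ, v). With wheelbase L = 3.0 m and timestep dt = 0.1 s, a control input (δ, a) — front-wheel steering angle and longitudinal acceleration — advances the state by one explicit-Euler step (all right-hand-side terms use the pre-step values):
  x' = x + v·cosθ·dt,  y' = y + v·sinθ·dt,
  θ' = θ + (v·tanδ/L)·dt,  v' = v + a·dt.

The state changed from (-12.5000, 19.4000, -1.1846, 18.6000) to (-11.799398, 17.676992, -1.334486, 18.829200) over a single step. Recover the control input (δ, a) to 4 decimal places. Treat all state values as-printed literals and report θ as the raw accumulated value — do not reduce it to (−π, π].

a = (v'−v)/dt = (0.229200)/0.1 = 2.2920
Δθ = θ'−θ = -0.149886;  (v·dt/L) = 18.6000·0.1/3.0 = 0.620000
tan δ = Δθ·L/(v·dt) = -0.241752  →  δ = -0.2372

δ = -0.2372, a = 2.2920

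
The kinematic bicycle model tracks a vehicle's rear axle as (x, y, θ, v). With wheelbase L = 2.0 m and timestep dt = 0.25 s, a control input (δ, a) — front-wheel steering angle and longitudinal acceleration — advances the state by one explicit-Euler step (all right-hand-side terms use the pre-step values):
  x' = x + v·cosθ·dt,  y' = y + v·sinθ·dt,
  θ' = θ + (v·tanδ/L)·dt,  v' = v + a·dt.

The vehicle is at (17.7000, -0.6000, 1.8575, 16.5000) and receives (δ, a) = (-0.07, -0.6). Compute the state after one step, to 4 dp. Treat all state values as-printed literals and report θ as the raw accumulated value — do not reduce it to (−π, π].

(16.5335, 3.3566, 1.7129, 16.3500)

x' = 17.7000 + 16.5000·cos(1.8575)·0.25 = 16.5335
y' = -0.6000 + 16.5000·sin(1.8575)·0.25 = 3.3566
θ' = 1.8575 + (16.5000/2.0)·tan(-0.07)·0.25 = 1.7129
v' = 16.5000 − 0.6000·0.25 = 16.3500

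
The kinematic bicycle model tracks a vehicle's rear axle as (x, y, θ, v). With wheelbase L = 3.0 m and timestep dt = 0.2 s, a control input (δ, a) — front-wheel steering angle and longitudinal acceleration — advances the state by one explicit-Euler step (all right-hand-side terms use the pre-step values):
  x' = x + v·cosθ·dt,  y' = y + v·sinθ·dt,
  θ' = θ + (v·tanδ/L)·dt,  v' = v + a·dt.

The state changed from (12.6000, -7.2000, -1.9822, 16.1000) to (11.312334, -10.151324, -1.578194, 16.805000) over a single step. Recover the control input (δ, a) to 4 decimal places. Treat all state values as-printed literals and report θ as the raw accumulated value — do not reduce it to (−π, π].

δ = 0.3600, a = 3.5250

a = (v'−v)/dt = (0.705000)/0.2 = 3.5250
Δθ = θ'−θ = 0.404006;  (v·dt/L) = 16.1000·0.2/3.0 = 1.073333
tan δ = Δθ·L/(v·dt) = 0.376403  →  δ = 0.3600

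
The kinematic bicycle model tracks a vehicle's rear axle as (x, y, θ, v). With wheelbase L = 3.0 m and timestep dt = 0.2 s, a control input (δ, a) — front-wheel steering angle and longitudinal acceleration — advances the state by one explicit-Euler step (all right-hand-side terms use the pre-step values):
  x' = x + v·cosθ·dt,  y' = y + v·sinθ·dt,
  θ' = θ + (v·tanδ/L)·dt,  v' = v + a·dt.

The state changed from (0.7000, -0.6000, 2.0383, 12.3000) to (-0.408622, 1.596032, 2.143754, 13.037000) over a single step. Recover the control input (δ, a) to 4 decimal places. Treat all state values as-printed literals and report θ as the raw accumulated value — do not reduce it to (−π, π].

δ = 0.1279, a = 3.6850

a = (v'−v)/dt = (0.737000)/0.2 = 3.6850
Δθ = θ'−θ = 0.105454;  (v·dt/L) = 12.3000·0.2/3.0 = 0.820000
tan δ = Δθ·L/(v·dt) = 0.128602  →  δ = 0.1279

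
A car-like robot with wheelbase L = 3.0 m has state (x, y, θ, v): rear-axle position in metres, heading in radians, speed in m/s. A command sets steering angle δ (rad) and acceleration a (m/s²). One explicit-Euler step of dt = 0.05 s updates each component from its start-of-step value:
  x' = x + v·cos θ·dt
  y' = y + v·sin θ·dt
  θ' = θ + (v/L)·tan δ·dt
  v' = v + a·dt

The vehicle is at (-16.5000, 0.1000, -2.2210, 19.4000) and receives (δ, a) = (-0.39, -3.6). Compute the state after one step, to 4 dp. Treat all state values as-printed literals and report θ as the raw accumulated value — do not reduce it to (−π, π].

x' = -16.5000 + 19.4000·cos(-2.2210)·0.05 = -17.0872
y' = 0.1000 + 19.4000·sin(-2.2210)·0.05 = -0.6721
θ' = -2.2210 + (19.4000/3.0)·tan(-0.39)·0.05 = -2.3539
v' = 19.4000 − 3.6000·0.05 = 19.2200

(-17.0872, -0.6721, -2.3539, 19.2200)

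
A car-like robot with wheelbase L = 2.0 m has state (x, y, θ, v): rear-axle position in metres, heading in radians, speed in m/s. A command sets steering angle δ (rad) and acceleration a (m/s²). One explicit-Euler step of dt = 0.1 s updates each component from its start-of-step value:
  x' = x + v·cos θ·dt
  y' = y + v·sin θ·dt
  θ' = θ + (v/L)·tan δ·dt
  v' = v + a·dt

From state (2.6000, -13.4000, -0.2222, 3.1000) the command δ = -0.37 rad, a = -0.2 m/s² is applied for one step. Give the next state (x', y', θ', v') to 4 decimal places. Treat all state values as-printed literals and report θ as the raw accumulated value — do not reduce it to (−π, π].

(2.9024, -13.4683, -0.2823, 3.0800)

x' = 2.6000 + 3.1000·cos(-0.2222)·0.1 = 2.9024
y' = -13.4000 + 3.1000·sin(-0.2222)·0.1 = -13.4683
θ' = -0.2222 + (3.1000/2.0)·tan(-0.37)·0.1 = -0.2823
v' = 3.1000 − 0.2000·0.1 = 3.0800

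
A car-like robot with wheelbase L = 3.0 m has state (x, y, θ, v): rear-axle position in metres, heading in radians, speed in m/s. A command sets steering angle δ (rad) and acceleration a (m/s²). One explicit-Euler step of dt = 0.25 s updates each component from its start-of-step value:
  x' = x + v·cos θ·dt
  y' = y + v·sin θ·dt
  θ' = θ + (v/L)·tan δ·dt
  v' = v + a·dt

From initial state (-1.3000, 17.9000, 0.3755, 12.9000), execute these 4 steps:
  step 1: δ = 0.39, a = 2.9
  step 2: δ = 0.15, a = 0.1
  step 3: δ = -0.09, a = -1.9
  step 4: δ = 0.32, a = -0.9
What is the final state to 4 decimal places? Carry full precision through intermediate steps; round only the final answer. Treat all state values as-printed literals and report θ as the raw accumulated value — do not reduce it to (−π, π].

after step 1 (δ=0.39, a=2.9): (1.700296, 19.082729, 0.817384, 13.625000)
after step 2 (δ=0.15, a=0.1): (4.030619, 21.567107, 0.988985, 13.650000)
after step 3 (δ=-0.09, a=-1.9): (5.905917, 24.418145, 0.886333, 13.175000)
after step 4 (δ=0.32, a=-0.9): (7.988414, 26.970006, 1.250171, 12.950000)

(7.9884, 26.9700, 1.2502, 12.9500)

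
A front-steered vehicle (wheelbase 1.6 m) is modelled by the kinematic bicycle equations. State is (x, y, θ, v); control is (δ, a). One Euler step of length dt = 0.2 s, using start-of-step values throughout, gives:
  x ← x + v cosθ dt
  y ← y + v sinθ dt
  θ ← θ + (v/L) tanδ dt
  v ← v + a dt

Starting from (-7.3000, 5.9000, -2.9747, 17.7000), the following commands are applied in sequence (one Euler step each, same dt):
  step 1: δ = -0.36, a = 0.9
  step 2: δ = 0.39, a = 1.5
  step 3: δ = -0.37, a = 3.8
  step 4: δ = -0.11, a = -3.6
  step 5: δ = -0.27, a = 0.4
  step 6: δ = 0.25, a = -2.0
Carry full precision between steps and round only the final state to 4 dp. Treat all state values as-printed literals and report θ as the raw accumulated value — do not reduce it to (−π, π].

(-22.6648, 15.3263, -4.0779, 17.9000)

after step 1 (δ=-0.36, a=0.9): (-10.790814, 5.311939, -3.807491, 17.880000)
after step 2 (δ=0.39, a=1.5): (-13.602845, 7.521070, -2.888784, 18.180000)
after step 3 (δ=-0.37, a=3.8): (-17.123269, 6.611617, -3.770203, 18.940000)
after step 4 (δ=-0.11, a=-3.6): (-20.187177, 8.839040, -4.031683, 18.220000)
after step 5 (δ=-0.27, a=0.4): (-22.480498, 11.670897, -4.662000, 18.300000)
after step 6 (δ=0.25, a=-2.0): (-22.664845, 15.326252, -4.077905, 17.900000)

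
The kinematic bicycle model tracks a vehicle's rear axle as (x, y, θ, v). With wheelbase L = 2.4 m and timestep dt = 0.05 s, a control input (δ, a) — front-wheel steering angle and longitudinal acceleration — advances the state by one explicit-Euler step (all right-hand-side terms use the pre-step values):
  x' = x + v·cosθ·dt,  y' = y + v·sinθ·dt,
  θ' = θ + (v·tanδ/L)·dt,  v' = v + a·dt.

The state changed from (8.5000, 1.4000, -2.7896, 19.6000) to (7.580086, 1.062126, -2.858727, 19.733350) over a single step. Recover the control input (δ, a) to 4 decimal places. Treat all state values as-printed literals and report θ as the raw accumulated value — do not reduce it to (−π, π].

a = (v'−v)/dt = (0.133350)/0.05 = 2.6670
Δθ = θ'−θ = -0.069127;  (v·dt/L) = 19.6000·0.05/2.4 = 0.408333
tan δ = Δθ·L/(v·dt) = -0.169291  →  δ = -0.1677

δ = -0.1677, a = 2.6670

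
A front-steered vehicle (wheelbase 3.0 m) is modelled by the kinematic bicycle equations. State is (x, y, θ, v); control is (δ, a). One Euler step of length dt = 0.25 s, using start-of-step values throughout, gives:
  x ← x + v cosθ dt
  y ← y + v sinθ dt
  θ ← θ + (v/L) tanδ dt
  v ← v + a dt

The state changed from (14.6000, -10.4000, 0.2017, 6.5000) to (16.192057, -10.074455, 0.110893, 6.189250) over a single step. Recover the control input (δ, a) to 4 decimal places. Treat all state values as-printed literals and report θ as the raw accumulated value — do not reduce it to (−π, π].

δ = -0.1661, a = -1.2430

a = (v'−v)/dt = (-0.310750)/0.25 = -1.2430
Δθ = θ'−θ = -0.090807;  (v·dt/L) = 6.5000·0.25/3.0 = 0.541667
tan δ = Δθ·L/(v·dt) = -0.167644  →  δ = -0.1661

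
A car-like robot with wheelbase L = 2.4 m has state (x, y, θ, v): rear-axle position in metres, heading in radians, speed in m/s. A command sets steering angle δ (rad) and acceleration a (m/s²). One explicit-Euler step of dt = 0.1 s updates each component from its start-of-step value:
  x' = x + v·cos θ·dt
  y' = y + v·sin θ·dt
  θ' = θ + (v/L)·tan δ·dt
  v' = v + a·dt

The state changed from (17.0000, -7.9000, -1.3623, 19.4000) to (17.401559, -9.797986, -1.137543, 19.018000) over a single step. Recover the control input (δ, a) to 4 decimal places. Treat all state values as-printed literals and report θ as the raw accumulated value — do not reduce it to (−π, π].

a = (v'−v)/dt = (-0.382000)/0.1 = -3.8200
Δθ = θ'−θ = 0.224757;  (v·dt/L) = 19.4000·0.1/2.4 = 0.808333
tan δ = Δθ·L/(v·dt) = 0.278050  →  δ = 0.2712

δ = 0.2712, a = -3.8200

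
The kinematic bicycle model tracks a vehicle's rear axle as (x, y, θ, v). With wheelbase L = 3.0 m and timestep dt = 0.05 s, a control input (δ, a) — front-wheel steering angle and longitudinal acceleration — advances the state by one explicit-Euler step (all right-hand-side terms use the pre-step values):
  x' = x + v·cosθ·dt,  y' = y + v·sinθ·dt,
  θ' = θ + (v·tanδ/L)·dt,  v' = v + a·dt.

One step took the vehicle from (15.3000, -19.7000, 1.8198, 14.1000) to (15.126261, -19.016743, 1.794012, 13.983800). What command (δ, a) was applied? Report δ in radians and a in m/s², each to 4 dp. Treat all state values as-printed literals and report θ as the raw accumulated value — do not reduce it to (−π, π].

a = (v'−v)/dt = (-0.116200)/0.05 = -2.3240
Δθ = θ'−θ = -0.025788;  (v·dt/L) = 14.1000·0.05/3.0 = 0.235000
tan δ = Δθ·L/(v·dt) = -0.109736  →  δ = -0.1093

δ = -0.1093, a = -2.3240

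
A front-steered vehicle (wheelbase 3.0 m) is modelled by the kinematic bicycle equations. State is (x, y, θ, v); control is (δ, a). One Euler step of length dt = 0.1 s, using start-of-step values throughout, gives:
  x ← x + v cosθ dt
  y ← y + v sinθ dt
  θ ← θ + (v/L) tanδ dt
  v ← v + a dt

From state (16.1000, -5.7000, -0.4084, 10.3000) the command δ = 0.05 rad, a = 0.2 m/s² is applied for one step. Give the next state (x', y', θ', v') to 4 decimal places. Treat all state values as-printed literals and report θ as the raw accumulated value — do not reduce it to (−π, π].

x' = 16.1000 + 10.3000·cos(-0.4084)·0.1 = 17.0453
y' = -5.7000 + 10.3000·sin(-0.4084)·0.1 = -6.1091
θ' = -0.4084 + (10.3000/3.0)·tan(0.05)·0.1 = -0.3912
v' = 10.3000 + 0.2000·0.1 = 10.3200

(17.0453, -6.1091, -0.3912, 10.3200)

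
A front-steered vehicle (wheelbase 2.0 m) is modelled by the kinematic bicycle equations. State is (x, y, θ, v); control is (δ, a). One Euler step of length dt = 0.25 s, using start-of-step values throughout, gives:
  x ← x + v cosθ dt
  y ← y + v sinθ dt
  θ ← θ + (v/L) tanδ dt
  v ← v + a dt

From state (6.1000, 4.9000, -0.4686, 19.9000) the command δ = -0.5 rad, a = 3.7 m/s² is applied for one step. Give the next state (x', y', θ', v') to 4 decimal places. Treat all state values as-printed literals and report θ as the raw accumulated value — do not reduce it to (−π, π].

(10.5387, 2.6531, -1.8275, 20.8250)

x' = 6.1000 + 19.9000·cos(-0.4686)·0.25 = 10.5387
y' = 4.9000 + 19.9000·sin(-0.4686)·0.25 = 2.6531
θ' = -0.4686 + (19.9000/2.0)·tan(-0.5)·0.25 = -1.8275
v' = 19.9000 + 3.7000·0.25 = 20.8250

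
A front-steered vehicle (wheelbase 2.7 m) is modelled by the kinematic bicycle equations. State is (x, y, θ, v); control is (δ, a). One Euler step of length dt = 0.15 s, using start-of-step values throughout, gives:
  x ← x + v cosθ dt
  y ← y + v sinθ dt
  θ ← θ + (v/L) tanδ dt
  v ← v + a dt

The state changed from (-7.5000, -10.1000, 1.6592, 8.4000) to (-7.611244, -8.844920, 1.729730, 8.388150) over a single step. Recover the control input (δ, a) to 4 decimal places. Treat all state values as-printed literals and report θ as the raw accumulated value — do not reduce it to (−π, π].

a = (v'−v)/dt = (-0.011850)/0.15 = -0.0790
Δθ = θ'−θ = 0.070530;  (v·dt/L) = 8.4000·0.15/2.7 = 0.466667
tan δ = Δθ·L/(v·dt) = 0.151136  →  δ = 0.1500

δ = 0.1500, a = -0.0790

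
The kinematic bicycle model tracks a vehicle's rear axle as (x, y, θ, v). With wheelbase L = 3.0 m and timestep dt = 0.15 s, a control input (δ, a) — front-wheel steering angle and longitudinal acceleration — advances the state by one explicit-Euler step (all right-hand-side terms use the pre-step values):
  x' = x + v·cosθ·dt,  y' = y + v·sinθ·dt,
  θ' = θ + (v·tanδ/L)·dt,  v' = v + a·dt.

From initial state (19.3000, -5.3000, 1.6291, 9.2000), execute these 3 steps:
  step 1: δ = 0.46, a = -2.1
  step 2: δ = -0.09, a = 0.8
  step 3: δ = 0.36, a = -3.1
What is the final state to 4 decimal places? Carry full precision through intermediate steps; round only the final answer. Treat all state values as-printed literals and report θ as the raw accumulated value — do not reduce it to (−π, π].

after step 1 (δ=0.46, a=-2.1): (19.219587, -3.922345, 1.857006, 8.885000)
after step 2 (δ=-0.09, a=0.8): (18.843326, -2.643810, 1.816916, 9.005000)
after step 3 (δ=0.36, a=-3.1): (18.514227, -1.333765, 1.986391, 8.540000)

(18.5142, -1.3338, 1.9864, 8.5400)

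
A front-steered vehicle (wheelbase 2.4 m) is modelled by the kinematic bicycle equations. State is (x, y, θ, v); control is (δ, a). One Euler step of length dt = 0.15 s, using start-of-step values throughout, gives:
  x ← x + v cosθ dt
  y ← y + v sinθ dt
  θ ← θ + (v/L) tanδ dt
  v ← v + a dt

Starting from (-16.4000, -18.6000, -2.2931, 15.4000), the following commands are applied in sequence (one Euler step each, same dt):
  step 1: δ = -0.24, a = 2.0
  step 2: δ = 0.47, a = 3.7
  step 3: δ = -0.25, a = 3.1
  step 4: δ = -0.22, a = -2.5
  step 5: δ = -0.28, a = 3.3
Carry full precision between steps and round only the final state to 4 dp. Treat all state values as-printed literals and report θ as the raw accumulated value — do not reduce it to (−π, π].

(-24.5839, -27.1821, -2.8170, 16.8400)

after step 1 (δ=-0.24, a=2.0): (-17.927175, -20.333158, -2.528640, 15.700000)
after step 2 (δ=0.47, a=3.7): (-19.853454, -21.687954, -2.030198, 16.255000)
after step 3 (δ=-0.25, a=3.1): (-20.934604, -23.873401, -2.289610, 16.720000)
after step 4 (δ=-0.22, a=-2.5): (-22.586102, -25.760891, -2.523292, 16.345000)
after step 5 (δ=-0.28, a=3.3): (-24.583947, -27.182051, -2.817047, 16.840000)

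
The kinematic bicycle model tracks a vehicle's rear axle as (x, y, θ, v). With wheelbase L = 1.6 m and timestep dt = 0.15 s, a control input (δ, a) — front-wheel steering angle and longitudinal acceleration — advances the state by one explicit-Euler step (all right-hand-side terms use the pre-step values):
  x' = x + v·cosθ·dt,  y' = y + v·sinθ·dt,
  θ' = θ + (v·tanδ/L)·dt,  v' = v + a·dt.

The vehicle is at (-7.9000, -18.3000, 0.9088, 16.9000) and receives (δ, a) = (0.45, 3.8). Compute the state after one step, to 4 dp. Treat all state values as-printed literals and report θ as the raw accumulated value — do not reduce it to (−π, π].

(-6.3418, -16.3005, 1.6741, 17.4700)

x' = -7.9000 + 16.9000·cos(0.9088)·0.15 = -6.3418
y' = -18.3000 + 16.9000·sin(0.9088)·0.15 = -16.3005
θ' = 0.9088 + (16.9000/1.6)·tan(0.45)·0.15 = 1.6741
v' = 16.9000 + 3.8000·0.15 = 17.4700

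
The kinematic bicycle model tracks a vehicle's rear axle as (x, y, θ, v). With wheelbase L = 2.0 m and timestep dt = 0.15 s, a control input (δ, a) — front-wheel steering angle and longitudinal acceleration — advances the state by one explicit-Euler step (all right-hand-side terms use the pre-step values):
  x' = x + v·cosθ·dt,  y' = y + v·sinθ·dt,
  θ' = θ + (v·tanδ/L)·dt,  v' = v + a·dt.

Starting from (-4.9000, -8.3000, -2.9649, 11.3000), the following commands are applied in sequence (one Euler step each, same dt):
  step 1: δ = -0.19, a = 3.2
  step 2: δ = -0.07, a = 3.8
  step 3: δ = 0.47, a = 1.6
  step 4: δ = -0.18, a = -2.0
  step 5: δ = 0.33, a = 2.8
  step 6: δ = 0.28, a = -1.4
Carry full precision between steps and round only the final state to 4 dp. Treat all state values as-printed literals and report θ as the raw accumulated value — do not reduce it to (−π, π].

after step 1 (δ=-0.19, a=3.2): (-6.568610, -8.597938, -3.127891, 11.780000)
after step 2 (δ=-0.07, a=3.8): (-8.335444, -8.622148, -3.189837, 12.350000)
after step 3 (δ=0.47, a=1.6): (-10.185788, -8.532810, -2.719334, 12.590000)
after step 4 (δ=-0.18, a=-2.0): (-11.908413, -9.306758, -2.891159, 12.290000)
after step 5 (δ=0.33, a=2.8): (-13.694405, -9.763623, -2.575436, 12.710000)
after step 6 (δ=0.28, a=-1.4): (-15.303432, -10.786254, -2.301325, 12.500000)

(-15.3034, -10.7863, -2.3013, 12.5000)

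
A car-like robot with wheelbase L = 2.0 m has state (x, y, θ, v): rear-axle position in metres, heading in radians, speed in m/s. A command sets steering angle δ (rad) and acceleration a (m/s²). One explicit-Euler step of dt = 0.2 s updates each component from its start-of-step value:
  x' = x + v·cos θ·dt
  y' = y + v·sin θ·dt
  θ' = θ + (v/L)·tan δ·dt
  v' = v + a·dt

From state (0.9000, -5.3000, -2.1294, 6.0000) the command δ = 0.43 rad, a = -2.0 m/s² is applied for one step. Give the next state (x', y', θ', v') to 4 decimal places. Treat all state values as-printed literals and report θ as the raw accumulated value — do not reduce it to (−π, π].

(0.2640, -6.3176, -1.8542, 5.6000)

x' = 0.9000 + 6.0000·cos(-2.1294)·0.2 = 0.2640
y' = -5.3000 + 6.0000·sin(-2.1294)·0.2 = -6.3176
θ' = -2.1294 + (6.0000/2.0)·tan(0.43)·0.2 = -1.8542
v' = 6.0000 − 2.0000·0.2 = 5.6000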